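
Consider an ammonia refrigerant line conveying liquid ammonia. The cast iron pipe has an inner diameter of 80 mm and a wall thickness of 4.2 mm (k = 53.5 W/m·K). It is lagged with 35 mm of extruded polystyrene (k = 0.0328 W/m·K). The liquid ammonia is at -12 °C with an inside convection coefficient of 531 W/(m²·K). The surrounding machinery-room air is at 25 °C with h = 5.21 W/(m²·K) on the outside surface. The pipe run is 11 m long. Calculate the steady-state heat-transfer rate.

Q ≈ 126 W

Cylindrical conduction, so R = ln(r₂/r₁)/(2πkL) per layer, in series:
R_inner film = 1/(h_i·2πr₁L) = 1/(531×2π×0.04×11) = 6.812×10^-4 K/W
R_cast iron pipe wall = ln(44.2/40)/(2π×53.5×11) = 2.7×10^-5 K/W
R_extruded polystyrene = ln(79.2/44.2)/(2π×0.0328×11) = 0.2573 K/W
R_outer film = 1/(h_o·2πr_oL) = 1/(5.21×2π×0.0792×11) = 0.03506 K/W
R_total = 0.2931 K/W
Q = ΔT/R_total = 37/0.2931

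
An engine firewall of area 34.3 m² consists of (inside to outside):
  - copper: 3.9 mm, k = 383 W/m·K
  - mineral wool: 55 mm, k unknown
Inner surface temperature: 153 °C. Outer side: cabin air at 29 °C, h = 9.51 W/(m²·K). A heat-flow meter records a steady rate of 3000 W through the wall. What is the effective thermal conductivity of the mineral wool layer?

Model the wall as resistances in series:
R_copper = L/(kA) = 0.0039/(383×34.3) = 2.969×10^-7 K/W
R_outer film = 1/(h_o·A) = 1/(9.51×34.3) = 0.003066 K/W
Sum of known resistances R_other = 0.003066 K/W
Total R = ΔT/Q = 124/3000 = 0.04133 K/W
R_mineral wool = R_total − R_other = 0.03827 K/W
k = L/(R·A) = 0.055/(0.03827×34.3)

k ≈ 0.0419 W/(m·K)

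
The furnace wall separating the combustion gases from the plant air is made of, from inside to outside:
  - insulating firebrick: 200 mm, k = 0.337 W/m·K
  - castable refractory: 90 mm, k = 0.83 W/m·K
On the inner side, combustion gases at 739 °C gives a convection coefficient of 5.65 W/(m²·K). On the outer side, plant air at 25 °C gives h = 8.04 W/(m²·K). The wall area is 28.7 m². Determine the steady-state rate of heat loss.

Model the wall as resistances in series:
R_inner film = 1/(h_i·A) = 1/(5.65×28.7) = 0.006167 K/W
R_insulating firebrick = L/(kA) = 0.2/(0.337×28.7) = 0.02068 K/W
R_castable refractory = L/(kA) = 0.09/(0.83×28.7) = 0.003778 K/W
R_outer film = 1/(h_o·A) = 1/(8.04×28.7) = 0.004334 K/W
R_total = 0.03496 K/W
Q = ΔT / R_total = 714 / 0.03496

Q ≈ 20400 W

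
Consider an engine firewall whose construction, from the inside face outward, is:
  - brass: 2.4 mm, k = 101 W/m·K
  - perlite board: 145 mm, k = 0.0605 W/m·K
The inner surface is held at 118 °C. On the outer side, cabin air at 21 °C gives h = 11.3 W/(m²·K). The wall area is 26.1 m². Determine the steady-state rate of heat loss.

Thermal resistances in series:
R_brass = L/(kA) = 0.0024/(101×26.1) = 9.104×10^-7 K/W
R_perlite board = L/(kA) = 0.145/(0.0605×26.1) = 0.09183 K/W
R_outer film = 1/(h_o·A) = 1/(11.3×26.1) = 0.003391 K/W
R_total = 0.09522 K/W
Q = ΔT / R_total = 97 / 0.09522

Q ≈ 1020 W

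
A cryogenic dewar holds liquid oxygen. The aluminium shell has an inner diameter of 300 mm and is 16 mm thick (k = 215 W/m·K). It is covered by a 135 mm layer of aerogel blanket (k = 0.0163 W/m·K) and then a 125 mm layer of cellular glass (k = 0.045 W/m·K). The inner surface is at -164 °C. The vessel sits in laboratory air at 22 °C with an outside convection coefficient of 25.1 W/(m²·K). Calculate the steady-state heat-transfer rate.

Radial (spherical) resistances in series:
R_aluminium shell = (1/0.15 − 1/0.166)/(4π×215) = 2.378×10^-4 K/W
R_aerogel blanket = (1/0.166 − 1/0.301)/(4π×0.0163) = 13.19 K/W
R_cellular glass = (1/0.301 − 1/0.426)/(4π×0.045) = 1.724 K/W
R_outer film = 1/(h·4πr_o²) = 1/(25.1×4π×0.426²) = 0.01747 K/W
R_total = 14.93 K/W
Q = ΔT/R_total = 186/14.93

Q ≈ 12.5 W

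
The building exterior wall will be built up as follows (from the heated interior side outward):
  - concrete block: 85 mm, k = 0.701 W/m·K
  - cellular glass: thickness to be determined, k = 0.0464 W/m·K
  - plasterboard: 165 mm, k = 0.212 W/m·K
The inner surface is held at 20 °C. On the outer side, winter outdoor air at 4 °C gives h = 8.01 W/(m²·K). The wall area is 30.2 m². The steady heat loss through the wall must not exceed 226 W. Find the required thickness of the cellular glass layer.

Using the resistance-network approach (series):
R_concrete block = L/(kA) = 0.085/(0.701×30.2) = 0.004015 K/W
R_plasterboard = L/(kA) = 0.165/(0.212×30.2) = 0.02577 K/W
R_outer film = 1/(h_o·A) = 1/(8.01×30.2) = 0.004134 K/W
Sum of the known resistances R_other = 0.03392 K/W
Required total resistance R_tot = ΔT/Q_allow = 16/226 = 0.0708 K/W
R_cellular glass = R_tot − R_other = 0.03688 K/W
L = R·k·A = 0.03688×0.0464×30.2

L ≈ 51.7 mm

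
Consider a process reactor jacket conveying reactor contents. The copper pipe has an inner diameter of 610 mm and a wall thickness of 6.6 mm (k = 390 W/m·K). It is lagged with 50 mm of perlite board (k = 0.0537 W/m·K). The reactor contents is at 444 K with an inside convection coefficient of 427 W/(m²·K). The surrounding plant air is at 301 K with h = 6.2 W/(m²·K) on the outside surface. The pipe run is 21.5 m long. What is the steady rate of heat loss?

Radial resistances (cylindrical: R_cond = ln(r_o/r_i)/(2πkL), R_conv = 1/(h·2πrL)):
R_inner film = 1/(h_i·2πr₁L) = 1/(427×2π×0.305×21.5) = 5.684×10^-5 K/W
R_copper pipe wall = ln(311.6/305)/(2π×390×21.5) = 4.064×10^-7 K/W
R_perlite board = ln(361.6/311.6)/(2π×0.0537×21.5) = 0.02051 K/W
R_outer film = 1/(h_o·2πr_oL) = 1/(6.2×2π×0.3616×21.5) = 0.003302 K/W
R_total = 0.02387 K/W
Q = ΔT/R_total = 143/0.02387

Q ≈ 5990 W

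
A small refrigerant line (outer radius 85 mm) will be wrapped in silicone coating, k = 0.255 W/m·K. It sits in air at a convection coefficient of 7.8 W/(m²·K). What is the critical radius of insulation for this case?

r_cr ≈ 32.7 mm

For a cylinder r_cr = k/h = 0.255/7.8
r_cr = 32.7 mm; since the bare radius (85 mm) is above r_cr, any added insulation will reduce heat loss.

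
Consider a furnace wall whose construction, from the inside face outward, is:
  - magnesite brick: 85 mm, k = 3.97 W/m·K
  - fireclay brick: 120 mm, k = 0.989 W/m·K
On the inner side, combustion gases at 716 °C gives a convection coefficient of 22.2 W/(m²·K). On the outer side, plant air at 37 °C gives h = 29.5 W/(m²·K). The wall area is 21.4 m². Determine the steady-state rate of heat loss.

Q ≈ 65500 W

Model the wall as resistances in series:
R_inner film = 1/(h_i·A) = 1/(22.2×21.4) = 0.002105 K/W
R_magnesite brick = L/(kA) = 0.085/(3.97×21.4) = 0.001 K/W
R_fireclay brick = L/(kA) = 0.12/(0.989×21.4) = 0.00567 K/W
R_outer film = 1/(h_o·A) = 1/(29.5×21.4) = 0.001584 K/W
R_total = 0.01036 K/W
Q = ΔT / R_total = 679 / 0.01036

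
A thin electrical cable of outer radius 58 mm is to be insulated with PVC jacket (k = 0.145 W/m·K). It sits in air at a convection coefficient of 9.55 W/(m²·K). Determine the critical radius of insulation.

r_cr ≈ 15.2 mm

For a cylinder r_cr = k/h = 0.145/9.55
r_cr = 15.2 mm; since the bare radius (58 mm) is above r_cr, any added insulation will reduce heat loss.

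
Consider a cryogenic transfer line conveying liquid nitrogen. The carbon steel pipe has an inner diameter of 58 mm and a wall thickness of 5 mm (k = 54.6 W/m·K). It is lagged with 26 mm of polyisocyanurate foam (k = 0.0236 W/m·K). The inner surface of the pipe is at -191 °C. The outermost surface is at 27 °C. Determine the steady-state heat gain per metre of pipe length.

q′ ≈ 56.9 W/m

Cylindrical conduction, so R = ln(r₂/r₁)/(2πkL) per layer, in series:
R_carbon steel pipe wall = ln(34/29)/(2π×54.6×1) = 4.637×10^-4 K/W
R_polyisocyanurate foam = ln(60/34)/(2π×0.0236×1) = 3.83 K/W
R_total = 3.831 K/W
Q = ΔT/R_total = 218/3.831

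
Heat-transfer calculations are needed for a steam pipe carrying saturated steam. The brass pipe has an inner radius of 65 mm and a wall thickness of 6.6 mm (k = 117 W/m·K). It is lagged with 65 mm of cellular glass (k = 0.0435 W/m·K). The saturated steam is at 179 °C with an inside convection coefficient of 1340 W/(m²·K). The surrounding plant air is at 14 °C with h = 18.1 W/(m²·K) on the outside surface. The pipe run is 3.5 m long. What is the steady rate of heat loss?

Q ≈ 238 W

For a radial system each layer contributes R = ln(r_out/r_in)/(2πkL); films add R = 1/(hA).
R_inner film = 1/(h_i·2πr₁L) = 1/(1340×2π×0.065×3.5) = 5.221×10^-4 K/W
R_brass pipe wall = ln(71.6/65)/(2π×117×3.5) = 3.759×10^-5 K/W
R_cellular glass = ln(136.6/71.6)/(2π×0.0435×3.5) = 0.6753 K/W
R_outer film = 1/(h_o·2πr_oL) = 1/(18.1×2π×0.1366×3.5) = 0.01839 K/W
R_total = 0.6942 K/W
Q = ΔT/R_total = 165/0.6942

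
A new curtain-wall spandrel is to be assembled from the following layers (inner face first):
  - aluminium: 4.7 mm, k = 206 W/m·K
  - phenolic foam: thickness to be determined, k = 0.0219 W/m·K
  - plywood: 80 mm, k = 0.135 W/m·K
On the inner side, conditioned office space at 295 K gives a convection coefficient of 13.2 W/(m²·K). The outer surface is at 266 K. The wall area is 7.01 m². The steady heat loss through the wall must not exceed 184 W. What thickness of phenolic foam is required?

L ≈ 9.56 mm

Treating each layer as a thermal resistance in series:
R_inner film = 1/(h_i·A) = 1/(13.2×7.01) = 0.01081 K/W
R_aluminium = L/(kA) = 0.0047/(206×7.01) = 3.255×10^-6 K/W
R_plywood = L/(kA) = 0.08/(0.135×7.01) = 0.08454 K/W
Sum of the known resistances R_other = 0.09535 K/W
Required total resistance R_tot = ΔT/Q_allow = 29/184 = 0.1576 K/W
R_phenolic foam = R_tot − R_other = 0.06226 K/W
L = R·k·A = 0.06226×0.0219×7.01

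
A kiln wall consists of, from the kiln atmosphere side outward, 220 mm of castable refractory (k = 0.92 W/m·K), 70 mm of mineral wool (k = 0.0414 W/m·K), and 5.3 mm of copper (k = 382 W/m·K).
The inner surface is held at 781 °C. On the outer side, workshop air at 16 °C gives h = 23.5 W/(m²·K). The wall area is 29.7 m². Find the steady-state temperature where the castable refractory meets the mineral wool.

Thermal resistances in series:
R_castable refractory = L/(kA) = 0.22/(0.92×29.7) = 0.008052 K/W
R_mineral wool = L/(kA) = 0.07/(0.0414×29.7) = 0.05693 K/W
R_copper = L/(kA) = 0.0053/(382×29.7) = 4.671×10^-7 K/W
R_outer film = 1/(h_o·A) = 1/(23.5×29.7) = 0.001433 K/W
R_total = 0.06641 K/W;  Q = ΔT/R_total = 765/0.06641 = 11520 W
T_interface = T_inner − Q·ΣR(inner→interface) = 781 − 11500×0.008052

T ≈ 688 °C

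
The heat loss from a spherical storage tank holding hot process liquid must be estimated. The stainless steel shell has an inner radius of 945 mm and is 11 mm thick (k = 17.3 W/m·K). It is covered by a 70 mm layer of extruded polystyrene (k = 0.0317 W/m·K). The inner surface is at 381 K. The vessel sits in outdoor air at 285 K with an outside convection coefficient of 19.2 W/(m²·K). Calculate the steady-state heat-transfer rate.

Each spherical layer contributes R = (1/r_i − 1/r_o)/(4πk):
R_stainless steel shell = (1/0.945 − 1/0.956)/(4π×17.3) = 5.601×10^-5 K/W
R_extruded polystyrene = (1/0.956 − 1/1.026)/(4π×0.0317) = 0.1792 K/W
R_outer film = 1/(h·4πr_o²) = 1/(19.2×4π×1.026²) = 0.003937 K/W
R_total = 0.1831 K/W
Q = ΔT/R_total = 96/0.1831

Q ≈ 524 W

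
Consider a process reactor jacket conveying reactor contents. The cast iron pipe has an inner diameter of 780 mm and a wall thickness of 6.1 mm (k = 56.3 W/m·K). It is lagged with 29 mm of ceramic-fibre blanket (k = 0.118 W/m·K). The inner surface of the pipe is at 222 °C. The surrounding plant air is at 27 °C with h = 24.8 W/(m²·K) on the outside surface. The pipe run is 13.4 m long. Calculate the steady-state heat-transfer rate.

Radial resistances (cylindrical: R_cond = ln(r_o/r_i)/(2πkL), R_conv = 1/(h·2πrL)):
R_cast iron pipe wall = ln(396.1/390)/(2π×56.3×13.4) = 3.274×10^-6 K/W
R_ceramic-fibre blanket = ln(425.1/396.1)/(2π×0.118×13.4) = 0.007112 K/W
R_outer film = 1/(h_o·2πr_oL) = 1/(24.8×2π×0.4251×13.4) = 0.001127 K/W
R_total = 0.008242 K/W
Q = ΔT/R_total = 195/0.008242

Q ≈ 23700 W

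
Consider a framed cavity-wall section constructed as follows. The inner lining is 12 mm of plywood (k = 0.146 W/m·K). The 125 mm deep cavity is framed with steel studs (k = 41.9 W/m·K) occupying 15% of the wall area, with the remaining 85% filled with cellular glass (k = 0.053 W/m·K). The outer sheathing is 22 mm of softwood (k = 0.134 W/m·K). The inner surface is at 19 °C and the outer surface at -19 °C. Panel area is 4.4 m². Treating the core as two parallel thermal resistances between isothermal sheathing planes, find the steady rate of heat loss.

Q ≈ 628 W

Sheathing layers in series; stud and cavity paths in parallel between them.
R_inner = 0.012/(0.146×4.4) = 0.01868 K/W
R_stud  = 0.125/(41.9×0.15×4.4) = 0.00452 K/W
R_cav   = 0.125/(0.053×0.85×4.4) = 0.6306 K/W
1/R_core = 1/R_stud + 1/R_cav → R_core = 0.004488 K/W
R_outer = 0.022/(0.134×4.4) = 0.03731 K/W
R_total = 0.06048 K/W
Q = ΔT/R_total = 38/0.06048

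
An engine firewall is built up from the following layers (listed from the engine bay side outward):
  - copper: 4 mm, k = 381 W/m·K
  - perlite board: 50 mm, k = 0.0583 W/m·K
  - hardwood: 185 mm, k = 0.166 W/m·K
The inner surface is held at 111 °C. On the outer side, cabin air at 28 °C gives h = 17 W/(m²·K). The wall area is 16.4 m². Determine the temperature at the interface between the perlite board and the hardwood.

Model the wall as resistances in series:
R_copper = L/(kA) = 0.004/(381×16.4) = 6.402×10^-7 K/W
R_perlite board = L/(kA) = 0.05/(0.0583×16.4) = 0.05229 K/W
R_hardwood = L/(kA) = 0.185/(0.166×16.4) = 0.06795 K/W
R_outer film = 1/(h_o·A) = 1/(17×16.4) = 0.003587 K/W
R_total = 0.1238 K/W;  Q = ΔT/R_total = 83/0.1238 = 670.2 W
T_interface = T_inner − Q·ΣR(inner→interface) = 111 − 670×0.0523

T ≈ 75.9 °C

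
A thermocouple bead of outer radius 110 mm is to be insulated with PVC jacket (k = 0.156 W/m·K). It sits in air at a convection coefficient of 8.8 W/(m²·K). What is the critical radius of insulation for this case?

For a sphere r_cr = 2k/h = 2×0.156/8.8
r_cr = 35.5 mm; since the bare radius (110 mm) is above r_cr, any added insulation will reduce heat loss.

r_cr ≈ 35.5 mm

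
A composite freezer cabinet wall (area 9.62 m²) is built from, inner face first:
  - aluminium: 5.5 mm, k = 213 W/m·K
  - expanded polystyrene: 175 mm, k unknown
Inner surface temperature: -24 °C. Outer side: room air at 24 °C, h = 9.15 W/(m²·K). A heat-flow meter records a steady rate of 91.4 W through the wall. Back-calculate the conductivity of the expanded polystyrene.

Using the resistance-network approach (series):
R_aluminium = L/(kA) = 0.0055/(213×9.62) = 2.684×10^-6 K/W
R_outer film = 1/(h_o·A) = 1/(9.15×9.62) = 0.01136 K/W
Sum of known resistances R_other = 0.01136 K/W
Total R = ΔT/Q = 48/91.4 = 0.5252 K/W
R_expanded polystyrene = R_total − R_other = 0.5138 K/W
k = L/(R·A) = 0.175/(0.5138×9.62)

k ≈ 0.0354 W/(m·K)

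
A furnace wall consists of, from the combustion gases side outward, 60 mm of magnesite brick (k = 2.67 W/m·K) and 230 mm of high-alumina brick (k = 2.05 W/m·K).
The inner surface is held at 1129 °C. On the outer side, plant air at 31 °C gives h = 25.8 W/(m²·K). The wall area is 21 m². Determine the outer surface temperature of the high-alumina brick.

T ≈ 276 °C

Treating each layer as a thermal resistance in series:
R_magnesite brick = L/(kA) = 0.06/(2.67×21) = 0.00107 K/W
R_high-alumina brick = L/(kA) = 0.23/(2.05×21) = 0.005343 K/W
R_outer film = 1/(h_o·A) = 1/(25.8×21) = 0.001846 K/W
R_total = 0.008258 K/W;  Q = ΔT/R_total = 1098/0.008258 = 133000 W
T_interface = T_inner − Q·ΣR(inner→interface) = 1129 − 133000×0.006413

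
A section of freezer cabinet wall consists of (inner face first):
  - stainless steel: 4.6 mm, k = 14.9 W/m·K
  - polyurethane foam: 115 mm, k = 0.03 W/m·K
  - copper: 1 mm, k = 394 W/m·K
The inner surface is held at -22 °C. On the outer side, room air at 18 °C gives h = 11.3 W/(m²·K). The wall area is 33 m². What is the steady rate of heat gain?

Q ≈ 337 W

Model the wall as resistances in series:
R_stainless steel = L/(kA) = 0.0046/(14.9×33) = 9.355×10^-6 K/W
R_polyurethane foam = L/(kA) = 0.115/(0.03×33) = 0.1162 K/W
R_copper = L/(kA) = 0.001/(394×33) = 7.691×10^-8 K/W
R_outer film = 1/(h_o·A) = 1/(11.3×33) = 0.002682 K/W
R_total = 0.1189 K/W
Q = ΔT / R_total = 40 / 0.1189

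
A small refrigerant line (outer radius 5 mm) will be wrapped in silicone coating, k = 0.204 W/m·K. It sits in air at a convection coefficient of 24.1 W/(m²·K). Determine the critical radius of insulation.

For a cylinder r_cr = k/h = 0.204/24.1
r_cr = 8.46 mm; since the bare radius (5 mm) is below r_cr, adding a thin layer of insulation will *increase* heat loss.

r_cr ≈ 8.46 mm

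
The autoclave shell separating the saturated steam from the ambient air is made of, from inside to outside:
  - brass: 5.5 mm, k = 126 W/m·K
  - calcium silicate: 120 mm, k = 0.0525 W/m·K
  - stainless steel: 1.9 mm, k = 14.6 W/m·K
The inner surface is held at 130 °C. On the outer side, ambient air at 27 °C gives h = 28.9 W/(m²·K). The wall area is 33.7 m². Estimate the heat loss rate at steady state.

Using the resistance-network approach (series):
R_brass = L/(kA) = 0.0055/(126×33.7) = 1.295×10^-6 K/W
R_calcium silicate = L/(kA) = 0.12/(0.0525×33.7) = 0.06783 K/W
R_stainless steel = L/(kA) = 0.0019/(14.6×33.7) = 3.862×10^-6 K/W
R_outer film = 1/(h_o·A) = 1/(28.9×33.7) = 0.001027 K/W
R_total = 0.06886 K/W
Q = ΔT / R_total = 103 / 0.06886

Q ≈ 1500 W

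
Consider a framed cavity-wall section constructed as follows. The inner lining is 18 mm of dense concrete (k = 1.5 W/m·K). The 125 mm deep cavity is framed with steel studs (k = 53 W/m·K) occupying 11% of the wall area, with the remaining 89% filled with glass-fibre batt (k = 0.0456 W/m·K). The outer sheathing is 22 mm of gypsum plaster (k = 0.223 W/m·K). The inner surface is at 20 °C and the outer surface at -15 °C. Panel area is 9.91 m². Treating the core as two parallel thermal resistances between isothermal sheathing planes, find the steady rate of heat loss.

Sheathing layers in series; stud and cavity paths in parallel between them.
R_inner = 0.018/(1.5×9.91) = 0.001211 K/W
R_stud  = 0.125/(53×0.11×9.91) = 0.002164 K/W
R_cav   = 0.125/(0.0456×0.89×9.91) = 0.3108 K/W
1/R_core = 1/R_stud + 1/R_cav → R_core = 0.002149 K/W
R_outer = 0.022/(0.223×9.91) = 0.009955 K/W
R_total = 0.01331 K/W
Q = ΔT/R_total = 35/0.01331

Q ≈ 2630 W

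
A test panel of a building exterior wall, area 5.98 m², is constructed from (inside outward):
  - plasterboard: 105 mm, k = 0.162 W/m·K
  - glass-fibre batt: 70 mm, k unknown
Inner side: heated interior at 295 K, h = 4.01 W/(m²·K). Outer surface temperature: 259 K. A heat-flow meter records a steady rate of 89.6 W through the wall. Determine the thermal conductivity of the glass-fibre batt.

Thermal resistances in series:
R_inner film = 1/(h_i·A) = 1/(4.01×5.98) = 0.0417 K/W
R_plasterboard = L/(kA) = 0.105/(0.162×5.98) = 0.1084 K/W
Sum of known resistances R_other = 0.1501 K/W
Total R = ΔT/Q = 36/89.6 = 0.4018 K/W
R_glass-fibre batt = R_total − R_other = 0.2517 K/W
k = L/(R·A) = 0.07/(0.2517×5.98)

k ≈ 0.0465 W/(m·K)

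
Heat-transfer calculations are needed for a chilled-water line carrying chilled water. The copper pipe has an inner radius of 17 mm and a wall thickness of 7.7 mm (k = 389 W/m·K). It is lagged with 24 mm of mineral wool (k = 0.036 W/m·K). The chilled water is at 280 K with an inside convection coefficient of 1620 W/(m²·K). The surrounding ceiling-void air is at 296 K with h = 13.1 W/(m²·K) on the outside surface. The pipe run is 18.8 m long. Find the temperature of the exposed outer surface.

Per-layer cylindrical resistances, series-summed:
R_inner film = 1/(h_i·2πr₁L) = 1/(1620×2π×0.017×18.8) = 3.074×10^-4 K/W
R_copper pipe wall = ln(24.7/17)/(2π×389×18.8) = 8.13×10^-6 K/W
R_mineral wool = ln(48.7/24.7)/(2π×0.036×18.8) = 0.1596 K/W
R_outer film = 1/(h_o·2πr_oL) = 1/(13.1×2π×0.0487×18.8) = 0.01327 K/W
R_total = 0.1732 K/W
Q = ΔT/R_total = 16/0.1732
Q = 92.4 W
T_interface = T_inner + Q·ΣR(inner→interface) = 280 + 92.4×0.16

T ≈ 295 K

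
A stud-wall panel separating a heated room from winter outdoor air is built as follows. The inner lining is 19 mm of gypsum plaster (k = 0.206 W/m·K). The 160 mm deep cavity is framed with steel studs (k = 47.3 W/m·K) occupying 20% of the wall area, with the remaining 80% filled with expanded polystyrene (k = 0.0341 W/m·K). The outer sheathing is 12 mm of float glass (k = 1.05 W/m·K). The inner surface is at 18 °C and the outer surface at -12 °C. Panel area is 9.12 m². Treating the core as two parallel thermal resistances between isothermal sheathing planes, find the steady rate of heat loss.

Q ≈ 2270 W

Sheathing layers in series; stud and cavity paths in parallel between them.
R_inner = 0.019/(0.206×9.12) = 0.01011 K/W
R_stud  = 0.16/(47.3×0.2×9.12) = 0.001855 K/W
R_cav   = 0.16/(0.0341×0.8×9.12) = 0.6431 K/W
1/R_core = 1/R_stud + 1/R_cav → R_core = 0.001849 K/W
R_outer = 0.012/(1.05×9.12) = 0.001253 K/W
R_total = 0.01322 K/W
Q = ΔT/R_total = 30/0.01322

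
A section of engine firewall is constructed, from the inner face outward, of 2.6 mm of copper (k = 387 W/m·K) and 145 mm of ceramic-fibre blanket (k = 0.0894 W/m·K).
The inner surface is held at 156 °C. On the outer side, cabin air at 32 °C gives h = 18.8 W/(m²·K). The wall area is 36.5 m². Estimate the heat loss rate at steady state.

Model the wall as resistances in series:
R_copper = L/(kA) = 0.0026/(387×36.5) = 1.841×10^-7 K/W
R_ceramic-fibre blanket = L/(kA) = 0.145/(0.0894×36.5) = 0.04444 K/W
R_outer film = 1/(h_o·A) = 1/(18.8×36.5) = 0.001457 K/W
R_total = 0.04589 K/W
Q = ΔT / R_total = 124 / 0.04589

Q ≈ 2700 W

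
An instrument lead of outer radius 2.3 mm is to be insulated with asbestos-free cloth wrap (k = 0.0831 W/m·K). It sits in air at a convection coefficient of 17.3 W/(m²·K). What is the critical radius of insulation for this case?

r_cr ≈ 4.8 mm

For a cylinder r_cr = k/h = 0.0831/17.3
r_cr = 4.8 mm; since the bare radius (2.3 mm) is below r_cr, adding a thin layer of insulation will *increase* heat loss.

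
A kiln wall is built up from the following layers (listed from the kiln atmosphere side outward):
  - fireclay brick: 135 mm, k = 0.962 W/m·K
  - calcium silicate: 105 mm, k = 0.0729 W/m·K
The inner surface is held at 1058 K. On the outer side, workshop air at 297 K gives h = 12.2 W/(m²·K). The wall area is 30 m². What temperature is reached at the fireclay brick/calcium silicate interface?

Series thermal resistances:
R_fireclay brick = L/(kA) = 0.135/(0.962×30) = 0.004678 K/W
R_calcium silicate = L/(kA) = 0.105/(0.0729×30) = 0.04801 K/W
R_outer film = 1/(h_o·A) = 1/(12.2×30) = 0.002732 K/W
R_total = 0.05542 K/W;  Q = ΔT/R_total = 761/0.05542 = 13730 W
T_interface = T_inner − Q·ΣR(inner→interface) = 1058 − 13700×0.004678

T ≈ 994 K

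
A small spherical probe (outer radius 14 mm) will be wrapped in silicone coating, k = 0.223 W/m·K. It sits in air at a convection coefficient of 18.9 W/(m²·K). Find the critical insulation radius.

For a sphere r_cr = 2k/h = 2×0.223/18.9
r_cr = 23.6 mm; since the bare radius (14 mm) is below r_cr, adding a thin layer of insulation will *increase* heat loss.

r_cr ≈ 23.6 mm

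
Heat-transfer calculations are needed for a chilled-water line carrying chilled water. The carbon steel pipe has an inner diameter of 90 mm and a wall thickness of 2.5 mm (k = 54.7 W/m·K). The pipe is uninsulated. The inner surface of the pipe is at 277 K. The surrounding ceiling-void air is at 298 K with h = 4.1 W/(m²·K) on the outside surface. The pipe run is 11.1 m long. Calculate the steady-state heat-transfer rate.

Q ≈ 285 W

Per-layer cylindrical resistances, series-summed:
R_carbon steel pipe wall = ln(47.5/45)/(2π×54.7×11.1) = 1.417×10^-5 K/W
R_outer film = 1/(h_o·2πr_oL) = 1/(4.1×2π×0.0475×11.1) = 0.07362 K/W
R_total = 0.07364 K/W
Q = ΔT/R_total = 21/0.07364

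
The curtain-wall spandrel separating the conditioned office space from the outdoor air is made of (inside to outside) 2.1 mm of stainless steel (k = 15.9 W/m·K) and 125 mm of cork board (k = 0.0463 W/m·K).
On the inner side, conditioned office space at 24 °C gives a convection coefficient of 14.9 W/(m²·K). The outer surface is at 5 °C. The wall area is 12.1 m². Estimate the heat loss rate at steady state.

Treating each layer as a thermal resistance in series:
R_inner film = 1/(h_i·A) = 1/(14.9×12.1) = 0.005547 K/W
R_stainless steel = L/(kA) = 0.0021/(15.9×12.1) = 1.092×10^-5 K/W
R_cork board = L/(kA) = 0.125/(0.0463×12.1) = 0.2231 K/W
R_total = 0.2287 K/W
Q = ΔT / R_total = 19 / 0.2287

Q ≈ 83.1 W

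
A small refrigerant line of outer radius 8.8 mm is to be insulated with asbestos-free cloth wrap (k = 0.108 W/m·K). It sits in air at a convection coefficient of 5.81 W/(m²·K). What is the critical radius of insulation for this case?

For a cylinder r_cr = k/h = 0.108/5.81
r_cr = 18.6 mm; since the bare radius (8.8 mm) is below r_cr, adding a thin layer of insulation will *increase* heat loss.

r_cr ≈ 18.6 mm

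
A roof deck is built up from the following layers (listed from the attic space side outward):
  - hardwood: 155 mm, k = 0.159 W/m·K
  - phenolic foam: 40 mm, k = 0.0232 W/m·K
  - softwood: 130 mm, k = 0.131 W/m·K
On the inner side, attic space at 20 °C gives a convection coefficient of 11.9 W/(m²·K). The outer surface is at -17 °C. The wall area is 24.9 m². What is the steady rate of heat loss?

Series thermal resistances:
R_inner film = 1/(h_i·A) = 1/(11.9×24.9) = 0.003375 K/W
R_hardwood = L/(kA) = 0.155/(0.159×24.9) = 0.03915 K/W
R_phenolic foam = L/(kA) = 0.04/(0.0232×24.9) = 0.06924 K/W
R_softwood = L/(kA) = 0.13/(0.131×24.9) = 0.03985 K/W
R_total = 0.1516 K/W
Q = ΔT / R_total = 37 / 0.1516

Q ≈ 244 W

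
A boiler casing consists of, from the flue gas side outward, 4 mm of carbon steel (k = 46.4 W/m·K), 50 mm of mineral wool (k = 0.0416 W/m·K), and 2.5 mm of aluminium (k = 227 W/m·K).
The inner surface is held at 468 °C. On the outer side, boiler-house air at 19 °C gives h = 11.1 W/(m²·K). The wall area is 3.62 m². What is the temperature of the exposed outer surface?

Using the resistance-network approach (series):
R_carbon steel = L/(kA) = 0.004/(46.4×3.62) = 2.381×10^-5 K/W
R_mineral wool = L/(kA) = 0.05/(0.0416×3.62) = 0.332 K/W
R_aluminium = L/(kA) = 0.0025/(227×3.62) = 3.042×10^-6 K/W
R_outer film = 1/(h_o·A) = 1/(11.1×3.62) = 0.02489 K/W
R_total = 0.3569 K/W;  Q = ΔT/R_total = 449/0.3569 = 1258 W
T_interface = T_inner − Q·ΣR(inner→interface) = 468 − 1260×0.332

T ≈ 50.3 °C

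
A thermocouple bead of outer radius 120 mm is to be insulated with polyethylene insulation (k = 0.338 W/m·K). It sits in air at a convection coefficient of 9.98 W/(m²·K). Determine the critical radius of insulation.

r_cr ≈ 67.7 mm

For a sphere r_cr = 2k/h = 2×0.338/9.98
r_cr = 67.7 mm; since the bare radius (120 mm) is above r_cr, any added insulation will reduce heat loss.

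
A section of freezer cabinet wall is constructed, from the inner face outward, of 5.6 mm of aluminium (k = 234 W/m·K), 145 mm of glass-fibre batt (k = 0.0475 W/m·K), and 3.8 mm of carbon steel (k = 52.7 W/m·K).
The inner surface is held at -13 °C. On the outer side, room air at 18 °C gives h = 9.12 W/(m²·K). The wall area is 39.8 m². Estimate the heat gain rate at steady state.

Q ≈ 390 W

Series thermal resistances:
R_aluminium = L/(kA) = 0.0056/(234×39.8) = 6.013×10^-7 K/W
R_glass-fibre batt = L/(kA) = 0.145/(0.0475×39.8) = 0.0767 K/W
R_carbon steel = L/(kA) = 0.0038/(52.7×39.8) = 1.812×10^-6 K/W
R_outer film = 1/(h_o·A) = 1/(9.12×39.8) = 0.002755 K/W
R_total = 0.07946 K/W
Q = ΔT / R_total = 31 / 0.07946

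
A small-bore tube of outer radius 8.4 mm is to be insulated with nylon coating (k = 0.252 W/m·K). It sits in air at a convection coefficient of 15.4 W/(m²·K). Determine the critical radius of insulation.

For a cylinder r_cr = k/h = 0.252/15.4
r_cr = 16.4 mm; since the bare radius (8.4 mm) is below r_cr, adding a thin layer of insulation will *increase* heat loss.

r_cr ≈ 16.4 mm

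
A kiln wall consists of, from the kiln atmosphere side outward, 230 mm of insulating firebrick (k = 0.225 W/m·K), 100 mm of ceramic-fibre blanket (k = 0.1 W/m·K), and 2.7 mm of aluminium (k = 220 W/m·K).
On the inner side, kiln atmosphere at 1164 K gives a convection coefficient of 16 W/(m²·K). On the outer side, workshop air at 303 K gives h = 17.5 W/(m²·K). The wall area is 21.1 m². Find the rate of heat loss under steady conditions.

Q ≈ 8480 W

Treating each layer as a thermal resistance in series:
R_inner film = 1/(h_i·A) = 1/(16×21.1) = 0.002962 K/W
R_insulating firebrick = L/(kA) = 0.23/(0.225×21.1) = 0.04845 K/W
R_ceramic-fibre blanket = L/(kA) = 0.1/(0.1×21.1) = 0.04739 K/W
R_aluminium = L/(kA) = 0.0027/(220×21.1) = 5.816×10^-7 K/W
R_outer film = 1/(h_o·A) = 1/(17.5×21.1) = 0.002708 K/W
R_total = 0.1015 K/W
Q = ΔT / R_total = 861 / 0.1015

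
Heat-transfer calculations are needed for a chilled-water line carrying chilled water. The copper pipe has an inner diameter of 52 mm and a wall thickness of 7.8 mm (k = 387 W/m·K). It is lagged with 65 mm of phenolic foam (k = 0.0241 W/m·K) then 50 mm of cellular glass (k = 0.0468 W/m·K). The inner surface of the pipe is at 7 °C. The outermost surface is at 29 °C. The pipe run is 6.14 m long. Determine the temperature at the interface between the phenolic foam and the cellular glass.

Cylindrical conduction, so R = ln(r₂/r₁)/(2πkL) per layer, in series:
R_copper pipe wall = ln(33.8/26)/(2π×387×6.14) = 1.757×10^-5 K/W
R_phenolic foam = ln(98.8/33.8)/(2π×0.0241×6.14) = 1.154 K/W
R_cellular glass = ln(148.8/98.8)/(2π×0.0468×6.14) = 0.2268 K/W
R_total = 1.381 K/W
Q = ΔT/R_total = 22/1.381
Q = 15.9 W
T_interface = T_inner + Q·ΣR(inner→interface) = 7 + 15.9×1.154

T ≈ 25.4 °C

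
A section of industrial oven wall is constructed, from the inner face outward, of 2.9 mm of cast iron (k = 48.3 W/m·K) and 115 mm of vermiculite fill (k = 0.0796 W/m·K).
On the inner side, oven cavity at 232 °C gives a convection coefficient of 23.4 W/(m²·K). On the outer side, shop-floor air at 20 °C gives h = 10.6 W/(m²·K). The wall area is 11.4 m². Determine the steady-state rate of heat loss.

Thermal resistances in series:
R_inner film = 1/(h_i·A) = 1/(23.4×11.4) = 0.003749 K/W
R_cast iron = L/(kA) = 0.0029/(48.3×11.4) = 5.267×10^-6 K/W
R_vermiculite fill = L/(kA) = 0.115/(0.0796×11.4) = 0.1267 K/W
R_outer film = 1/(h_o·A) = 1/(10.6×11.4) = 0.008275 K/W
R_total = 0.1388 K/W
Q = ΔT / R_total = 212 / 0.1388

Q ≈ 1530 W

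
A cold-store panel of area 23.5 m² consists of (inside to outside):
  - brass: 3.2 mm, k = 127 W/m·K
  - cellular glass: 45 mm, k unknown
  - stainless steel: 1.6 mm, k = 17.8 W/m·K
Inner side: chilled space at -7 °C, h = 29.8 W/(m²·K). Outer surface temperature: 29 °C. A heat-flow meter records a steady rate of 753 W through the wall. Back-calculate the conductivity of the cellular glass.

k ≈ 0.0413 W/(m·K)

Model the wall as resistances in series:
R_inner film = 1/(h_i·A) = 1/(29.8×23.5) = 0.001428 K/W
R_brass = L/(kA) = 0.0032/(127×23.5) = 1.072×10^-6 K/W
R_stainless steel = L/(kA) = 0.0016/(17.8×23.5) = 3.825×10^-6 K/W
Sum of known resistances R_other = 0.001433 K/W
Total R = ΔT/Q = 36/753 = 0.04781 K/W
R_cellular glass = R_total − R_other = 0.04638 K/W
k = L/(R·A) = 0.045/(0.04638×23.5)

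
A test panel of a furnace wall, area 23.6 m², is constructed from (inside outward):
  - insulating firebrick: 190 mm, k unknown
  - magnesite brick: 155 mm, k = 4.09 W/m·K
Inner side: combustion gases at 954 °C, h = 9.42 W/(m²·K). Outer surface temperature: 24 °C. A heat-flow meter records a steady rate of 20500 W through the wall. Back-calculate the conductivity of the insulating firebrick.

k ≈ 0.205 W/(m·K)

Model the wall as resistances in series:
R_inner film = 1/(h_i·A) = 1/(9.42×23.6) = 0.004498 K/W
R_magnesite brick = L/(kA) = 0.155/(4.09×23.6) = 0.001606 K/W
Sum of known resistances R_other = 0.006104 K/W
Total R = ΔT/Q = 930/20500 = 0.04537 K/W
R_insulating firebrick = R_total − R_other = 0.03926 K/W
k = L/(R·A) = 0.19/(0.03926×23.6)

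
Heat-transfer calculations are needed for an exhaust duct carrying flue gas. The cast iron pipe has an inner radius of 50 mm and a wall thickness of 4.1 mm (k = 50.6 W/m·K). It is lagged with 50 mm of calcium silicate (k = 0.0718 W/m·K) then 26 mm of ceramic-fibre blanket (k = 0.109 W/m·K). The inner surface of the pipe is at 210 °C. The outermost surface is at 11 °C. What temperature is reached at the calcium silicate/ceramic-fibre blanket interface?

T ≈ 47.5 °C

Per-layer cylindrical resistances, series-summed:
R_cast iron pipe wall = ln(54.1/50)/(2π×50.6×1) = 2.479×10^-4 K/W
R_calcium silicate = ln(104.1/54.1)/(2π×0.0718×1) = 1.451 K/W
R_ceramic-fibre blanket = ln(130.1/104.1)/(2π×0.109×1) = 0.3255 K/W
R_total = 1.777 K/W
Q = ΔT/R_total = 199/1.777
Q = 112 W/m
T_interface = T_inner − Q·ΣR(inner→interface) = 210 − 112×1.451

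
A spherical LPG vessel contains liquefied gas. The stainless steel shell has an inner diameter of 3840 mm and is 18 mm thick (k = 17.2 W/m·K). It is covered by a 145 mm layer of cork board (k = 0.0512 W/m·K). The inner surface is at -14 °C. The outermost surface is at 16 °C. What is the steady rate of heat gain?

Q ≈ 537 W

Each spherical layer contributes R = (1/r_i − 1/r_o)/(4πk):
R_stainless steel shell = (1/1.92 − 1/1.938)/(4π×17.2) = 2.238×10^-5 K/W
R_cork board = (1/1.938 − 1/2.083)/(4π×0.0512) = 0.05583 K/W
R_total = 0.05585 K/W
Q = ΔT/R_total = 30/0.05585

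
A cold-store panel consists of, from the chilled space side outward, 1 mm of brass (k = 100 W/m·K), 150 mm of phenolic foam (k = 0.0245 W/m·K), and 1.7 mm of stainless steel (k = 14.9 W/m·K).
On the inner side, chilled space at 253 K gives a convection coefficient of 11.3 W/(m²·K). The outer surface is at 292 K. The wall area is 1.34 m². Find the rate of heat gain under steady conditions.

Thermal resistances in series:
R_inner film = 1/(h_i·A) = 1/(11.3×1.34) = 0.06604 K/W
R_brass = L/(kA) = 0.001/(100×1.34) = 7.463×10^-6 K/W
R_phenolic foam = L/(kA) = 0.15/(0.0245×1.34) = 4.569 K/W
R_stainless steel = L/(kA) = 0.0017/(14.9×1.34) = 8.514×10^-5 K/W
R_total = 4.635 K/W
Q = ΔT / R_total = 39 / 4.635

Q ≈ 8.41 W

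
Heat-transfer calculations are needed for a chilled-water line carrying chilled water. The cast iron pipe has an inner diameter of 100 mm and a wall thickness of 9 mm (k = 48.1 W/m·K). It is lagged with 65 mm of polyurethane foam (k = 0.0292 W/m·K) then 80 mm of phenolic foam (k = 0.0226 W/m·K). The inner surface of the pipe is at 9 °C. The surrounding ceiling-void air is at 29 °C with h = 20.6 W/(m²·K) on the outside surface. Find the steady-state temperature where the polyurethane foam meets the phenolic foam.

Cylindrical conduction, so R = ln(r₂/r₁)/(2πkL) per layer, in series:
R_cast iron pipe wall = ln(59/50)/(2π×48.1×1) = 5.477×10^-4 K/W
R_polyurethane foam = ln(124/59)/(2π×0.0292×1) = 4.048 K/W
R_phenolic foam = ln(204/124)/(2π×0.0226×1) = 3.506 K/W
R_outer film = 1/(h_o·2πr_oL) = 1/(20.6×2π×0.204×1) = 0.03787 K/W
R_total = 7.593 K/W
Q = ΔT/R_total = 20/7.593
Q = 2.63 W/m
T_interface = T_inner + Q·ΣR(inner→interface) = 9 + 2.63×4.049

T ≈ 19.7 °C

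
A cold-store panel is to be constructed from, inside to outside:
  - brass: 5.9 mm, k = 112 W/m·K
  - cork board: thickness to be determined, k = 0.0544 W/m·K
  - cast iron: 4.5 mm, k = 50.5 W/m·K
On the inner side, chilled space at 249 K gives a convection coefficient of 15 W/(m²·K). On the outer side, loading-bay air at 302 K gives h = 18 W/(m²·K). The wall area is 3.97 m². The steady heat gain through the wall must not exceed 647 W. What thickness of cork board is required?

L ≈ 11 mm

Using the resistance-network approach (series):
R_inner film = 1/(h_i·A) = 1/(15×3.97) = 0.01679 K/W
R_brass = L/(kA) = 0.0059/(112×3.97) = 1.327×10^-5 K/W
R_cast iron = L/(kA) = 0.0045/(50.5×3.97) = 2.245×10^-5 K/W
R_outer film = 1/(h_o·A) = 1/(18×3.97) = 0.01399 K/W
Sum of the known resistances R_other = 0.03082 K/W
Required total resistance R_tot = ΔT/Q_allow = 53/647 = 0.08192 K/W
R_cork board = R_tot − R_other = 0.05109 K/W
L = R·k·A = 0.05109×0.0544×3.97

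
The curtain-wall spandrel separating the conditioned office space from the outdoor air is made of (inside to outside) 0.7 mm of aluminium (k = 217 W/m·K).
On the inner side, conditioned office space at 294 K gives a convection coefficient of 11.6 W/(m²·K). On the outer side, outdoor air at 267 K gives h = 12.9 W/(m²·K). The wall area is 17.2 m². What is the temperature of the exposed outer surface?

T ≈ 280 K

Using the resistance-network approach (series):
R_inner film = 1/(h_i·A) = 1/(11.6×17.2) = 0.005012 K/W
R_aluminium = L/(kA) = 0.0007/(217×17.2) = 1.875×10^-7 K/W
R_outer film = 1/(h_o·A) = 1/(12.9×17.2) = 0.004507 K/W
R_total = 0.009519 K/W;  Q = ΔT/R_total = 27/0.009519 = 2836 W
T_interface = T_inner − Q·ΣR(inner→interface) = 294 − 2840×0.005012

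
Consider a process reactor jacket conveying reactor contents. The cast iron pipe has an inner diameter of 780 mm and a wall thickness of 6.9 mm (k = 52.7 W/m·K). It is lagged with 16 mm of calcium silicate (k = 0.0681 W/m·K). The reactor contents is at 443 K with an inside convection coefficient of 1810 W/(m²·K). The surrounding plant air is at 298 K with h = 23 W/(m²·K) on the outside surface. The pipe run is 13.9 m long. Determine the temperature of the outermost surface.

Per-layer cylindrical resistances, series-summed:
R_inner film = 1/(h_i·2πr₁L) = 1/(1810×2π×0.39×13.9) = 1.622×10^-5 K/W
R_cast iron pipe wall = ln(396.9/390)/(2π×52.7×13.9) = 3.81×10^-6 K/W
R_calcium silicate = ln(412.9/396.9)/(2π×0.0681×13.9) = 0.006645 K/W
R_outer film = 1/(h_o·2πr_oL) = 1/(23×2π×0.4129×13.9) = 0.001206 K/W
R_total = 0.007871 K/W
Q = ΔT/R_total = 145/0.007871
Q = 18400 W
T_interface = T_inner − Q·ΣR(inner→interface) = 443 − 18400×0.006665

T ≈ 320 K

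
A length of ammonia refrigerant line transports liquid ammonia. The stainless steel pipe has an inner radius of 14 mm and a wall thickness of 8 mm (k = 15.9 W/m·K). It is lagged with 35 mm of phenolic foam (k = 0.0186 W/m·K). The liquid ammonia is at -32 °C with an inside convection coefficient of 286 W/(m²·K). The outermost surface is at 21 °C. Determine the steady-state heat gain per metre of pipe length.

q′ ≈ 6.47 W/m

Radial resistances (cylindrical: R_cond = ln(r_o/r_i)/(2πkL), R_conv = 1/(h·2πrL)):
R_inner film = 1/(h_i·2πr₁L) = 1/(286×2π×0.014×1) = 0.03975 K/W
R_stainless steel pipe wall = ln(22/14)/(2π×15.9×1) = 0.004524 K/W
R_phenolic foam = ln(57/22)/(2π×0.0186×1) = 8.146 K/W
R_total = 8.19 K/W
Q = ΔT/R_total = 53/8.19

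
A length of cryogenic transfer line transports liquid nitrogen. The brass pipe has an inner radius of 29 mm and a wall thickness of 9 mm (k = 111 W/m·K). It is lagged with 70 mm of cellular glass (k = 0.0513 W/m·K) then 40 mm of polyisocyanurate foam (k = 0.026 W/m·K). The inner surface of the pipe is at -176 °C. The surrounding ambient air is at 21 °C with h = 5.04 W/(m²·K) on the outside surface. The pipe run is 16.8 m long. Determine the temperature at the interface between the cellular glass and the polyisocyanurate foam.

Per-layer cylindrical resistances, series-summed:
R_brass pipe wall = ln(38/29)/(2π×111×16.8) = 2.307×10^-5 K/W
R_cellular glass = ln(108/38)/(2π×0.0513×16.8) = 0.1929 K/W
R_polyisocyanurate foam = ln(148/108)/(2π×0.026×16.8) = 0.1148 K/W
R_outer film = 1/(h_o·2πr_oL) = 1/(5.04×2π×0.148×16.8) = 0.0127 K/W
R_total = 0.3204 K/W
Q = ΔT/R_total = 197/0.3204
Q = 615 W
T_interface = T_inner + Q·ΣR(inner→interface) = -176 + 615×0.1929

T ≈ -57.4 °C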